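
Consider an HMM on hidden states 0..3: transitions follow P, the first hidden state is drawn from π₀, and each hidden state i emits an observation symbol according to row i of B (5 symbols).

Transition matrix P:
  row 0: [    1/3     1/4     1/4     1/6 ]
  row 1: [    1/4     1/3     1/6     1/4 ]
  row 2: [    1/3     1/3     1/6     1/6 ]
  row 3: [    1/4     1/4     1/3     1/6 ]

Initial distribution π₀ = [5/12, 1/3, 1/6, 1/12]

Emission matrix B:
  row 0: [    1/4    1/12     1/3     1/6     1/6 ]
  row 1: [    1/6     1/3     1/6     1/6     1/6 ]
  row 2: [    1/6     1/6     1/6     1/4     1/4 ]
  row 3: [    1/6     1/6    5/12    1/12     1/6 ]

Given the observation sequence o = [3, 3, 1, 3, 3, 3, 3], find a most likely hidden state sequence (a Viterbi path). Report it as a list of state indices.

t=0: δ = [6.944e-02, 5.556e-02, 4.167e-02, 6.944e-03]  (obs o_0=3)
t=1: δ = [3.858e-03, 3.086e-03, 4.340e-03, 1.157e-03]  ψ = [0, 1, 0, 1]  (obs o_1=3)
t=2: δ = [1.206e-04, 4.823e-04, 1.608e-04, 1.286e-04]  ψ = [2, 2, 0, 1]  (obs o_2=1)
t=3: δ = [2.009e-05, 2.679e-05, 2.009e-05, 1.005e-05]  ψ = [1, 1, 1, 1]  (obs o_3=3)
t=4: δ = [1.116e-06, 1.488e-06, 1.256e-06, 5.582e-07]  ψ = [0, 1, 0, 1]  (obs o_4=3)
t=5: δ = [6.977e-08, 8.269e-08, 6.977e-08, 3.101e-08]  ψ = [2, 1, 0, 1]  (obs o_5=3)
t=6: δ = [3.876e-09, 4.594e-09, 4.361e-09, 1.723e-09]  ψ = [0, 1, 0, 1]  (obs o_6=3)
backtrack: best end state = 1; path = [0, 2, 1, 1, 1, 1, 1]

path = [0, 2, 1, 1, 1, 1, 1]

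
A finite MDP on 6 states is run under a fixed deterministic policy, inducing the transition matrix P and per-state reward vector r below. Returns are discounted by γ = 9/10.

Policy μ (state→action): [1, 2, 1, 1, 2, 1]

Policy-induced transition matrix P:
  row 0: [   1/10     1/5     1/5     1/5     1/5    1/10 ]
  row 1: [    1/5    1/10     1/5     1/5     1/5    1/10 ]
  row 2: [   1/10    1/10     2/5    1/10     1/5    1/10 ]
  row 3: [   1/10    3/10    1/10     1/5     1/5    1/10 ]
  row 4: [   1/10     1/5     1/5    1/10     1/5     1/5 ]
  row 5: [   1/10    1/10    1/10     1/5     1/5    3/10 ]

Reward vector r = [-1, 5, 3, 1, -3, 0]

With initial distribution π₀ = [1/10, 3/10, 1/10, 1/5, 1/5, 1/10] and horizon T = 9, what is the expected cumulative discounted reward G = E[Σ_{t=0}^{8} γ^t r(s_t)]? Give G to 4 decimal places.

t=0: π = [0.1000, 0.3000, 0.1000, 0.2000, 0.2000, 0.1000], E[r] = 1.3000, γ^t·E[r] = 1.300000, running G = 1.300000
t=1: π = [0.1300, 0.1700, 0.1900, 0.1700, 0.2000, 0.1400], E[r] = 0.8600, γ^t·E[r] = 0.774000, running G = 2.074000
t=2: π = [0.1170, 0.1670, 0.2070, 0.1610, 0.2000, 0.1480], E[r] = 0.9000, γ^t·E[r] = 0.729000, running G = 2.803000
t=3: π = [0.1167, 0.1639, 0.2105, 0.1593, 0.2000, 0.1496], E[r] = 0.8936, γ^t·E[r] = 0.651434, running G = 3.454434
t=4: π = [0.1164, 0.1635, 0.2112, 0.1590, 0.2000, 0.1499], E[r] = 0.8938, γ^t·E[r] = 0.586448, running G = 4.040883
t=5: π = [0.1164, 0.1634, 0.2114, 0.1589, 0.2000, 0.1500], E[r] = 0.8937, γ^t·E[r] = 0.527742, running G = 4.568625
t=6: π = [0.1163, 0.1634, 0.2114, 0.1589, 0.2000, 0.1500], E[r] = 0.8937, γ^t·E[r] = 0.474965, running G = 5.043590
t=7: π = [0.1163, 0.1634, 0.2114, 0.1589, 0.2000, 0.1500], E[r] = 0.8937, γ^t·E[r] = 0.427468, running G = 5.471058
t=8: π = [0.1163, 0.1634, 0.2114, 0.1589, 0.2000, 0.1500], E[r] = 0.8937, γ^t·E[r] = 0.384721, running G = 5.855779

G = 5.8558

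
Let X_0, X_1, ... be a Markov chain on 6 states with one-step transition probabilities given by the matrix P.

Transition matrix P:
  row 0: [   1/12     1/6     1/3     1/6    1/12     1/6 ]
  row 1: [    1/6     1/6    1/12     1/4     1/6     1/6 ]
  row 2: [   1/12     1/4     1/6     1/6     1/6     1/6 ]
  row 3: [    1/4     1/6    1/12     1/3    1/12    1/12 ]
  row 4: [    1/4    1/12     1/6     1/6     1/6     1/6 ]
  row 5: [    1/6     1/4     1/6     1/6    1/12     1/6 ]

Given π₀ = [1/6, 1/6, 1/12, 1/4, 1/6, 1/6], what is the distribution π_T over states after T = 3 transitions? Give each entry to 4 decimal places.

t=0: π = [0.1667, 0.1667, 0.0833, 0.2500, 0.1667, 0.1667]
t=1: π = [0.1806, 0.1736, 0.1597, 0.2222, 0.1181, 0.1458]
t=2: π = [0.1667, 0.1823, 0.1638, 0.2182, 0.1209, 0.1481]
t=3: π = [0.1674, 0.1826, 0.1611, 0.2182, 0.1223, 0.1485]

π = [0.1674, 0.1826, 0.1611, 0.2182, 0.1223, 0.1485]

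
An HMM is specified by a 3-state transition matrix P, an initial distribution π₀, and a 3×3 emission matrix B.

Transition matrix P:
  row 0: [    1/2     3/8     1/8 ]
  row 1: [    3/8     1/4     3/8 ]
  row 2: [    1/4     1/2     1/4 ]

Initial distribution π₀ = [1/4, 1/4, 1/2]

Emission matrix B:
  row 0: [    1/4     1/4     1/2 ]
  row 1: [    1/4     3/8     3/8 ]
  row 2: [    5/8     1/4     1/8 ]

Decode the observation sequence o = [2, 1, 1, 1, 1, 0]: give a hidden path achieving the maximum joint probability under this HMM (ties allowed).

path = [0, 0, 1, 2, 1, 2]

t=0: δ = [1.250e-01, 9.375e-02, 6.250e-02]  (obs o_0=2)
t=1: δ = [1.562e-02, 1.758e-02, 8.789e-03]  ψ = [0, 0, 1]  (obs o_1=1)
t=2: δ = [1.953e-03, 2.197e-03, 1.648e-03]  ψ = [0, 0, 1]  (obs o_2=1)
t=3: δ = [2.441e-04, 3.090e-04, 2.060e-04]  ψ = [0, 2, 1]  (obs o_3=1)
t=4: δ = [3.052e-05, 3.862e-05, 2.897e-05]  ψ = [0, 2, 1]  (obs o_4=1)
t=5: δ = [3.815e-06, 3.621e-06, 9.052e-06]  ψ = [0, 2, 1]  (obs o_5=0)
backtrack: best end state = 2; path = [0, 0, 1, 2, 1, 2]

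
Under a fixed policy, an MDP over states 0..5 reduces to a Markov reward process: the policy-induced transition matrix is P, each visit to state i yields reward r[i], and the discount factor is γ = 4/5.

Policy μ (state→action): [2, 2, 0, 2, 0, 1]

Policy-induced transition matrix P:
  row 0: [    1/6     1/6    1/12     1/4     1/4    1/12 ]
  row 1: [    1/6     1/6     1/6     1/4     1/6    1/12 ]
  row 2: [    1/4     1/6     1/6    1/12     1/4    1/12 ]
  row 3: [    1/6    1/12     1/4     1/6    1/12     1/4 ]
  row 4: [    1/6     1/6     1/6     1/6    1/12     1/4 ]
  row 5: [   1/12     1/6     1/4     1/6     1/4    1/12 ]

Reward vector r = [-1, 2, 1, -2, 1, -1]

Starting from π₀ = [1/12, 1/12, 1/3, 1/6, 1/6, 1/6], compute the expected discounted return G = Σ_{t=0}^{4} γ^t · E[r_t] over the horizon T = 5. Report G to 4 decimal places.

t=0: π = [0.0833, 0.0833, 0.3333, 0.1667, 0.1667, 0.1667], E[r] = 0.0833, γ^t·E[r] = 0.083333, running G = 0.083333
t=1: π = [0.1806, 0.1528, 0.1875, 0.1528, 0.1875, 0.1389], E[r] = 0.0556, γ^t·E[r] = 0.044444, running G = 0.127778
t=2: π = [0.1707, 0.1539, 0.1759, 0.1788, 0.1806, 0.1400], E[r] = -0.0041, γ^t·E[r] = -0.002593, running G = 0.125185
t=3: π = [0.1697, 0.1518, 0.1790, 0.1791, 0.1773, 0.1432], E[r] = -0.0112, γ^t·E[r] = -0.005728, running G = 0.119457
t=4: π = [0.1696, 0.1517, 0.1794, 0.1785, 0.1780, 0.1427], E[r] = -0.0086, γ^t·E[r] = -0.003523, running G = 0.115934

G = 0.1159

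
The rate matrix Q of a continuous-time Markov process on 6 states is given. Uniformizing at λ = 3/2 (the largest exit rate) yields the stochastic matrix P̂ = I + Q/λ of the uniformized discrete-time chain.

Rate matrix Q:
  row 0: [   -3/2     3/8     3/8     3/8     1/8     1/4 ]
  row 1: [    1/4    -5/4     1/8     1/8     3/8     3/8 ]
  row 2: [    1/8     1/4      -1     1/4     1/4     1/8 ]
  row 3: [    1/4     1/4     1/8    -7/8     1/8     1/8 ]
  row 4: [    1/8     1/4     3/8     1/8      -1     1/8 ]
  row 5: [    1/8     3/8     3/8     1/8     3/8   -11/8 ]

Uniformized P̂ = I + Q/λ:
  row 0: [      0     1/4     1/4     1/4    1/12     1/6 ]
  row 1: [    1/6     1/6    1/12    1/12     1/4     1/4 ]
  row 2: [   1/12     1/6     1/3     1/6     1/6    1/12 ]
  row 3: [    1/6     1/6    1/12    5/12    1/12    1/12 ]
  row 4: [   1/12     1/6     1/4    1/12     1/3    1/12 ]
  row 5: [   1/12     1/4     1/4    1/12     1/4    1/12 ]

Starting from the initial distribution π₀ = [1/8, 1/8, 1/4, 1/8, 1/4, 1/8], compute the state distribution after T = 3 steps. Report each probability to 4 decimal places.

π = [0.1044, 0.1856, 0.2079, 0.1762, 0.2031, 0.1228]

t=0: π = [0.1250, 0.1250, 0.2500, 0.1250, 0.2500, 0.1250]
t=1: π = [0.0938, 0.1875, 0.2292, 0.1667, 0.2083, 0.1146]
t=2: π = [0.1050, 0.1840, 0.2101, 0.1736, 0.2049, 0.1224]
t=3: π = [0.1044, 0.1856, 0.2079, 0.1762, 0.2031, 0.1228]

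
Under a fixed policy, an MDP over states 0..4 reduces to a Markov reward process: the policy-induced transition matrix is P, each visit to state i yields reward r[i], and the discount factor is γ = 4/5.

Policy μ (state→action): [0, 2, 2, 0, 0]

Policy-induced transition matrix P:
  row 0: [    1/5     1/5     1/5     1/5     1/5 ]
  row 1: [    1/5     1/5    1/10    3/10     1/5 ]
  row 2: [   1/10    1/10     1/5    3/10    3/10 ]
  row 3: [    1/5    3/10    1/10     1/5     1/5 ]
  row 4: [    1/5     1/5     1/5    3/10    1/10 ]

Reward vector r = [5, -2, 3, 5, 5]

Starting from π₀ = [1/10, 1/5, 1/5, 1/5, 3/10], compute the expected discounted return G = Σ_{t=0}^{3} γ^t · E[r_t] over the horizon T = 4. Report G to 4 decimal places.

G = 9.5324

t=0: π = [0.1000, 0.2000, 0.2000, 0.2000, 0.3000], E[r] = 3.2000, γ^t·E[r] = 3.200000, running G = 3.200000
t=1: π = [0.1800, 0.2000, 0.1600, 0.2700, 0.1900], E[r] = 3.2800, γ^t·E[r] = 2.624000, running G = 5.824000
t=2: π = [0.1840, 0.2110, 0.1530, 0.2550, 0.1970], E[r] = 3.2170, γ^t·E[r] = 2.058880, running G = 7.882880
t=3: π = [0.1847, 0.2102, 0.1534, 0.2561, 0.1956], E[r] = 3.2218, γ^t·E[r] = 1.649562, running G = 9.532442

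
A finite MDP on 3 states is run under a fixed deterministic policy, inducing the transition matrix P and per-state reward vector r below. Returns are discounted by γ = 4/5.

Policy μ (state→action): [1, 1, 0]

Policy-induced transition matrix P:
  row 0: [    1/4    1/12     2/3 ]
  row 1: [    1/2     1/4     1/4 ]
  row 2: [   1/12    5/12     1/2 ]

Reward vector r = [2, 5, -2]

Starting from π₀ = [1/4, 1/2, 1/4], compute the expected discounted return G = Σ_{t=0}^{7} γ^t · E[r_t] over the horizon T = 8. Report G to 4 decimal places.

G = 5.5927

t=0: π = [0.2500, 0.5000, 0.2500], E[r] = 2.5000, γ^t·E[r] = 2.500000, running G = 2.500000
t=1: π = [0.3333, 0.2500, 0.4167], E[r] = 1.0833, γ^t·E[r] = 0.866667, running G = 3.366667
t=2: π = [0.2431, 0.2639, 0.4931], E[r] = 0.8194, γ^t·E[r] = 0.524444, running G = 3.891111
t=3: π = [0.2338, 0.2917, 0.4745], E[r] = 0.9769, γ^t·E[r] = 0.500148, running G = 4.391259
t=4: π = [0.2438, 0.2901, 0.4660], E[r] = 1.0062, γ^t·E[r] = 0.412128, running G = 4.803388
t=5: π = [0.2449, 0.2870, 0.4681], E[r] = 0.9887, γ^t·E[r] = 0.323972, running G = 5.127359
t=6: π = [0.2437, 0.2872, 0.4691], E[r] = 0.9854, γ^t·E[r] = 0.258323, running G = 5.385683
t=7: π = [0.2436, 0.2876, 0.4688], E[r] = 0.9874, γ^t·E[r] = 0.207066, running G = 5.592749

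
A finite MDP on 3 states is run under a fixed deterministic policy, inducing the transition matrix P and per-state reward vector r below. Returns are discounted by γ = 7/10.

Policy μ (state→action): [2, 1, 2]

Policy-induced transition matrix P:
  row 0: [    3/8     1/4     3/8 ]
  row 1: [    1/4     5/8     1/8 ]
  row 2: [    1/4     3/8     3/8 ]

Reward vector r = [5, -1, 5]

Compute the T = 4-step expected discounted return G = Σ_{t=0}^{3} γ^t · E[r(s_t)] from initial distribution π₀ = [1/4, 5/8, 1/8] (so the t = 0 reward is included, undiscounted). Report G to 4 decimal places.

t=0: π = [0.2500, 0.6250, 0.1250], E[r] = 1.2500, γ^t·E[r] = 1.250000, running G = 1.250000
t=1: π = [0.2813, 0.5000, 0.2188], E[r] = 2.0000, γ^t·E[r] = 1.400000, running G = 2.650000
t=2: π = [0.2852, 0.4648, 0.2500], E[r] = 2.2109, γ^t·E[r] = 1.083359, running G = 3.733359
t=3: π = [0.2856, 0.4556, 0.2588], E[r] = 2.2666, γ^t·E[r] = 0.777444, running G = 4.510804

G = 4.5108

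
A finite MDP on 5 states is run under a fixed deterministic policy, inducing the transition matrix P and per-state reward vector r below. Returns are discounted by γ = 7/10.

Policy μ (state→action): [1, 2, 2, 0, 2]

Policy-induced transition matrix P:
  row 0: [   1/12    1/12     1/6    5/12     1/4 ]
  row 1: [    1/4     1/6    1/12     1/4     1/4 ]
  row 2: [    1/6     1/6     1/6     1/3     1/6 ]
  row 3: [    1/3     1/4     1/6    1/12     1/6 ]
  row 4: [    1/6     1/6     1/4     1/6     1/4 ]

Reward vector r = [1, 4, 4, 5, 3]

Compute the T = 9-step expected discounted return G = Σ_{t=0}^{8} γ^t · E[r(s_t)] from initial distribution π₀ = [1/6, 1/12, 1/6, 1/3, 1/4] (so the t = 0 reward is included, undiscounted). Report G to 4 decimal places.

G = 11.0590

t=0: π = [0.1667, 0.0833, 0.1667, 0.3333, 0.2500], E[r] = 3.5833, γ^t·E[r] = 3.583333, running G = 3.583333
t=1: π = [0.2153, 0.1806, 0.1806, 0.2153, 0.2083], E[r] = 3.3611, γ^t·E[r] = 2.352778, running G = 5.936111
t=2: π = [0.1997, 0.1667, 0.1690, 0.2477, 0.2170], E[r] = 3.4317, γ^t·E[r] = 1.681539, running G = 7.617650
t=3: π = [0.2052, 0.1707, 0.1709, 0.2380, 0.2153], E[r] = 3.4071, γ^t·E[r] = 1.168641, running G = 8.786292
t=4: π = [0.2035, 0.1694, 0.1704, 0.2408, 0.2159], E[r] = 3.4145, γ^t·E[r] = 0.819831, running G = 9.606123
t=5: π = [0.2040, 0.1698, 0.1705, 0.2400, 0.2157], E[r] = 3.4123, γ^t·E[r] = 0.573512, running G = 10.179635
t=6: π = [0.2038, 0.1697, 0.1705, 0.2402, 0.2158], E[r] = 3.4130, γ^t·E[r] = 0.401536, running G = 10.581171
t=7: π = [0.2039, 0.1697, 0.1705, 0.2402, 0.2158], E[r] = 3.4128, γ^t·E[r] = 0.281059, running G = 10.862230
t=8: π = [0.2038, 0.1697, 0.1705, 0.2402, 0.2158], E[r] = 3.4129, γ^t·E[r] = 0.196745, running G = 11.058975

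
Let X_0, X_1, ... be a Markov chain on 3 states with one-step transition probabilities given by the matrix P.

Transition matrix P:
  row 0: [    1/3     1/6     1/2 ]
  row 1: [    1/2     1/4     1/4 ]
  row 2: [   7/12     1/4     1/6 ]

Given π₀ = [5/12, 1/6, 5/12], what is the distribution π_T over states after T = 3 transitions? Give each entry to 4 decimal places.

t=0: π = [0.4167, 0.1667, 0.4167]
t=1: π = [0.4653, 0.2153, 0.3194]
t=2: π = [0.4491, 0.2112, 0.3397]
t=3: π = [0.4535, 0.2126, 0.3340]

π = [0.4535, 0.2126, 0.3340]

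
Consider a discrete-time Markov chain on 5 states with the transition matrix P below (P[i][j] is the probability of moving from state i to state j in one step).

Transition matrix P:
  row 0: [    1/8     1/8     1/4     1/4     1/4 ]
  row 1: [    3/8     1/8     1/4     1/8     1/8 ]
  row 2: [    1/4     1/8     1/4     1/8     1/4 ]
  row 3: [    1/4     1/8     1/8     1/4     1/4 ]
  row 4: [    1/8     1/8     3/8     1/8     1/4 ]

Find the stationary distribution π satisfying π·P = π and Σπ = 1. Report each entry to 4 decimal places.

π = [0.2101, 0.1250, 0.2577, 0.1729, 0.2344]

Balance equations π_j = Σ_i π_i·P[i][j]:
  π_0 = 1/8·π_0 + 3/8·π_1 + 1/4·π_2 + 1/4·π_3 + 1/8·π_4
  π_1 = 1/8·π_0 + 1/8·π_1 + 1/8·π_2 + 1/8·π_3 + 1/8·π_4
  π_2 = 1/4·π_0 + 1/4·π_1 + 1/4·π_2 + 1/8·π_3 + 3/8·π_4
  π_3 = 1/4·π_0 + 1/8·π_1 + 1/8·π_2 + 1/4·π_3 + 1/8·π_4
  normalize: π_0 + π_1 + π_2 + π_3 + π_4 = 1
Solving the linear system gives exactly π = [121/576, 1/8, 1039/4032, 697/4032, 15/64].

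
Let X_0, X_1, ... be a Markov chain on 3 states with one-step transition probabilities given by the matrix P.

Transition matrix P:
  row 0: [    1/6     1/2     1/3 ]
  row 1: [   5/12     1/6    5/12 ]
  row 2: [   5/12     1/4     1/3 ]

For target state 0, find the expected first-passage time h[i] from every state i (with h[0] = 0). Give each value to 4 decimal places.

First-step conditioning: h[0] = 0; for i ≠ 0, h[i] = 1 + Σ_k P[i][k]·h[k].
  h[1] = 1 + 1/6·h[1] + 5/12·h[2]
  h[2] = 1 + 1/4·h[1] + 1/3·h[2]
Solving the 2×2 linear system over states ≠ 0 gives exactly h = [0, 12/5, 12/5] (h[0] = 0 is the target).

h = [0.0000, 2.4000, 2.4000]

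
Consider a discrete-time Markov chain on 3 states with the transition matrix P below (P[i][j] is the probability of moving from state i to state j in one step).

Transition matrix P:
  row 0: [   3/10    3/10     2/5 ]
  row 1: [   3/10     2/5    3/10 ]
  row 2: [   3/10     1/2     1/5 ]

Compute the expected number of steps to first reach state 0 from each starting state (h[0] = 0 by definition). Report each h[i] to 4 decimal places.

h = [0.0000, 3.3333, 3.3333]

First-step conditioning: h[0] = 0; for i ≠ 0, h[i] = 1 + Σ_k P[i][k]·h[k].
  h[1] = 1 + 2/5·h[1] + 3/10·h[2]
  h[2] = 1 + 1/2·h[1] + 1/5·h[2]
Solving the 2×2 linear system over states ≠ 0 gives exactly h = [0, 10/3, 10/3] (h[0] = 0 is the target).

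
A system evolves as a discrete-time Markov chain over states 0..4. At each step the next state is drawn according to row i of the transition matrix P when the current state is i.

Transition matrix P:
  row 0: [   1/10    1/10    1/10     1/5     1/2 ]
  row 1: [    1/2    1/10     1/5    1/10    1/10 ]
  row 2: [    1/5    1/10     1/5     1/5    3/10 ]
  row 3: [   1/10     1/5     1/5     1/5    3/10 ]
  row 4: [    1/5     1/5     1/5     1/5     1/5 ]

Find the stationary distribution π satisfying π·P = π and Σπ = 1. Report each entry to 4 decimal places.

π = [0.2050, 0.1469, 0.1795, 0.1853, 0.2833]

Balance equations π_j = Σ_i π_i·P[i][j]:
  π_0 = 1/10·π_0 + 1/2·π_1 + 1/5·π_2 + 1/10·π_3 + 1/5·π_4
  π_1 = 1/10·π_0 + 1/10·π_1 + 1/10·π_2 + 1/5·π_3 + 1/5·π_4
  π_2 = 1/10·π_0 + 1/5·π_1 + 1/5·π_2 + 1/5·π_3 + 1/5·π_4
  π_3 = 1/5·π_0 + 1/10·π_1 + 1/5·π_2 + 1/5·π_3 + 1/5·π_4
  normalize: π_0 + π_1 + π_2 + π_3 + π_4 = 1
Solving the linear system gives exactly π = [2538/12379, 1818/12379, 2222/12379, 2294/12379, 3507/12379].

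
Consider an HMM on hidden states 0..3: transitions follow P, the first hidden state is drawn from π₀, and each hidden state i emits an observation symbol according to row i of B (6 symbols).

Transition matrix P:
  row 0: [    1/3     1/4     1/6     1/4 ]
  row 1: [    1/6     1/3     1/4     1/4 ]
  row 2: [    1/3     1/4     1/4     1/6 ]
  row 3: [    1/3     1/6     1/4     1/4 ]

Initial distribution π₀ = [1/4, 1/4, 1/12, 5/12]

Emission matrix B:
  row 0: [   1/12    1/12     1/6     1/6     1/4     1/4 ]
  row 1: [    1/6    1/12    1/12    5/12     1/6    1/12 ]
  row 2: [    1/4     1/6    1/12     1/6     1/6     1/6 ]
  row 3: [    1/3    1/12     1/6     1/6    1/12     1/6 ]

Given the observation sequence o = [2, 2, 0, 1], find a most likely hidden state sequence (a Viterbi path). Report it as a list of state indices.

t=0: δ = [4.167e-02, 2.083e-02, 6.944e-03, 6.944e-02]  (obs o_0=2)
t=1: δ = [3.858e-03, 9.645e-04, 1.447e-03, 2.894e-03]  ψ = [3, 3, 3, 3]  (obs o_1=2)
t=2: δ = [1.072e-04, 1.608e-04, 1.808e-04, 3.215e-04]  ψ = [0, 0, 3, 0]  (obs o_2=0)
t=3: δ = [8.931e-06, 4.465e-06, 1.340e-05, 6.698e-06]  ψ = [3, 1, 3, 3]  (obs o_3=1)
backtrack: best end state = 2; path = [3, 0, 3, 2]

path = [3, 0, 3, 2]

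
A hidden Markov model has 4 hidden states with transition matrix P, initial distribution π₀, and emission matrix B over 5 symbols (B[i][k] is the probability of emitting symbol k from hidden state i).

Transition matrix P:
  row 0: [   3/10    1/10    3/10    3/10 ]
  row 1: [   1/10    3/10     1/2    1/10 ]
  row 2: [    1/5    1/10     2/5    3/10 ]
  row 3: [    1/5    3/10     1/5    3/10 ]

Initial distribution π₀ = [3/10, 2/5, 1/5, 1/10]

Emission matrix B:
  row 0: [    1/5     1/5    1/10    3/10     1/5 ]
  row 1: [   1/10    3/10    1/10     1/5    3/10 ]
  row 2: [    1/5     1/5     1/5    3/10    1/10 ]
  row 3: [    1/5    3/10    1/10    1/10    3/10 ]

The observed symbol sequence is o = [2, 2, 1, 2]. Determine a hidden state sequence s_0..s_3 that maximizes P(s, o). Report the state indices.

t=0: δ = [3.000e-02, 4.000e-02, 4.000e-02, 1.000e-02]  (obs o_0=2)
t=1: δ = [9.000e-04, 1.200e-03, 4.000e-03, 1.200e-03]  ψ = [0, 1, 1, 2]  (obs o_1=2)
t=2: δ = [1.600e-04, 1.200e-04, 3.200e-04, 3.600e-04]  ψ = [2, 2, 2, 2]  (obs o_2=1)
t=3: δ = [7.200e-06, 1.080e-05, 2.560e-05, 1.080e-05]  ψ = [3, 3, 2, 3]  (obs o_3=2)
backtrack: best end state = 2; path = [1, 2, 2, 2]

path = [1, 2, 2, 2]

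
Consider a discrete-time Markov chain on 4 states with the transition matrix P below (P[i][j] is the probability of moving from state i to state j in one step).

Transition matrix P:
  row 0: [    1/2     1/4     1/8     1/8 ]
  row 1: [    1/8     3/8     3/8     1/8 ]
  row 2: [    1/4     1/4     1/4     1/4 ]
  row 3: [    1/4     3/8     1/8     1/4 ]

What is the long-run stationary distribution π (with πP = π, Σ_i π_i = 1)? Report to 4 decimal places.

π = [0.2815, 0.3109, 0.2317, 0.1760]

Balance equations π_j = Σ_i π_i·P[i][j]:
  π_0 = 1/2·π_0 + 1/8·π_1 + 1/4·π_2 + 1/4·π_3
  π_1 = 1/4·π_0 + 3/8·π_1 + 1/4·π_2 + 3/8·π_3
  π_2 = 1/8·π_0 + 3/8·π_1 + 1/4·π_2 + 1/8·π_3
  normalize: π_0 + π_1 + π_2 + π_3 = 1
Solving the linear system gives exactly π = [96/341, 106/341, 79/341, 60/341].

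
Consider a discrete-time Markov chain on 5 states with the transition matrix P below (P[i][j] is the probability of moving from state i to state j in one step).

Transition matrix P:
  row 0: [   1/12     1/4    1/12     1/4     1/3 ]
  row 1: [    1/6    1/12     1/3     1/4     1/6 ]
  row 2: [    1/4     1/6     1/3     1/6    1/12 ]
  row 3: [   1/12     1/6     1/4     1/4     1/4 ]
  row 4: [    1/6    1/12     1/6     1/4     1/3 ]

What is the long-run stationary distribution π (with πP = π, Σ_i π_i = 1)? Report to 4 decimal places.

Balance equations π_j = Σ_i π_i·P[i][j]:
  π_0 = 1/12·π_0 + 1/6·π_1 + 1/4·π_2 + 1/12·π_3 + 1/6·π_4
  π_1 = 1/4·π_0 + 1/12·π_1 + 1/6·π_2 + 1/6·π_3 + 1/12·π_4
  π_2 = 1/12·π_0 + 1/3·π_1 + 1/3·π_2 + 1/4·π_3 + 1/6·π_4
  π_3 = 1/4·π_0 + 1/4·π_1 + 1/6·π_2 + 1/4·π_3 + 1/4·π_4
  normalize: π_0 + π_1 + π_2 + π_3 + π_4 = 1
Solving the linear system gives exactly π = [111/719, 2767/18694, 2217/9347, 2152/9347, 331/1438].

π = [0.1544, 0.1480, 0.2372, 0.2302, 0.2302]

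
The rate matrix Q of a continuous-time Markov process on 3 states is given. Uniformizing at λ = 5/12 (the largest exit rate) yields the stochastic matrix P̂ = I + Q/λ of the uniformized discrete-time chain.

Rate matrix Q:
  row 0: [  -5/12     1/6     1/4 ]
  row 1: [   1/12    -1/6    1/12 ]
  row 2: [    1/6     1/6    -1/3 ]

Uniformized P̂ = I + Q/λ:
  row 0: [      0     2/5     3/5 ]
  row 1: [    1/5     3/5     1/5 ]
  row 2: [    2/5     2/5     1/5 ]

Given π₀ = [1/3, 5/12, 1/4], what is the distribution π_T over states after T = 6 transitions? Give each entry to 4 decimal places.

t=0: π = [0.3333, 0.4167, 0.2500]
t=1: π = [0.1833, 0.4833, 0.3333]
t=2: π = [0.2300, 0.4967, 0.2733]
t=3: π = [0.2087, 0.4993, 0.2920]
t=4: π = [0.2167, 0.4999, 0.2835]
t=5: π = [0.2134, 0.5000, 0.2867]
t=6: π = [0.2147, 0.5000, 0.2853]

π = [0.2147, 0.5000, 0.2853]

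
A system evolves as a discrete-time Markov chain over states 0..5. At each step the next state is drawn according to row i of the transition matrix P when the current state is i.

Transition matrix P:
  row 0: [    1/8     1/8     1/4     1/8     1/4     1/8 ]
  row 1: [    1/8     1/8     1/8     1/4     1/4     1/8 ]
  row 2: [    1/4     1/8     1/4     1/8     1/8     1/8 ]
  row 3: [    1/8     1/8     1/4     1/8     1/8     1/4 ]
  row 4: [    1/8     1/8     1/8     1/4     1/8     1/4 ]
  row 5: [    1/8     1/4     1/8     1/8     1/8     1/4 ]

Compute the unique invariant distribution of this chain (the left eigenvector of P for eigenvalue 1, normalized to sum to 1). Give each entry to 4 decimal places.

Balance equations π_j = Σ_i π_i·P[i][j]:
  π_0 = 1/8·π_0 + 1/8·π_1 + 1/4·π_2 + 1/8·π_3 + 1/8·π_4 + 1/8·π_5
  π_1 = 1/8·π_0 + 1/8·π_1 + 1/8·π_2 + 1/8·π_3 + 1/8·π_4 + 1/4·π_5
  π_2 = 1/4·π_0 + 1/8·π_1 + 1/4·π_2 + 1/4·π_3 + 1/8·π_4 + 1/8·π_5
  π_3 = 1/8·π_0 + 1/4·π_1 + 1/8·π_2 + 1/8·π_3 + 1/4·π_4 + 1/8·π_5
  π_4 = 1/4·π_0 + 1/4·π_1 + 1/8·π_2 + 1/8·π_3 + 1/8·π_4 + 1/8·π_5
  normalize: π_0 + π_1 + π_2 + π_3 + π_4 + π_5 = 1
Solving the linear system gives exactly π = [1213/8172, 135/908, 383/2043, 1339/8172, 1325/8172, 43/227].

π = [0.1484, 0.1487, 0.1875, 0.1639, 0.1621, 0.1894]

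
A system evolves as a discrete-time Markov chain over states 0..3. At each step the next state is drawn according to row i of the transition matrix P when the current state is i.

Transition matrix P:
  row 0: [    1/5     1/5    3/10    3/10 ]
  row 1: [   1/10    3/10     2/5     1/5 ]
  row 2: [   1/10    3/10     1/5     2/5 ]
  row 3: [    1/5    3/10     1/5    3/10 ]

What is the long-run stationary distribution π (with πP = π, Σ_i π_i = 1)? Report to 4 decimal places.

Balance equations π_j = Σ_i π_i·P[i][j]:
  π_0 = 1/5·π_0 + 1/10·π_1 + 1/10·π_2 + 1/5·π_3
  π_1 = 1/5·π_0 + 3/10·π_1 + 3/10·π_2 + 3/10·π_3
  π_2 = 3/10·π_0 + 2/5·π_1 + 1/5·π_2 + 1/5·π_3
  normalize: π_0 + π_1 + π_2 + π_3 = 1
Solving the linear system gives exactly π = [72/499, 285/998, 271/998, 149/499].

π = [0.1443, 0.2856, 0.2715, 0.2986]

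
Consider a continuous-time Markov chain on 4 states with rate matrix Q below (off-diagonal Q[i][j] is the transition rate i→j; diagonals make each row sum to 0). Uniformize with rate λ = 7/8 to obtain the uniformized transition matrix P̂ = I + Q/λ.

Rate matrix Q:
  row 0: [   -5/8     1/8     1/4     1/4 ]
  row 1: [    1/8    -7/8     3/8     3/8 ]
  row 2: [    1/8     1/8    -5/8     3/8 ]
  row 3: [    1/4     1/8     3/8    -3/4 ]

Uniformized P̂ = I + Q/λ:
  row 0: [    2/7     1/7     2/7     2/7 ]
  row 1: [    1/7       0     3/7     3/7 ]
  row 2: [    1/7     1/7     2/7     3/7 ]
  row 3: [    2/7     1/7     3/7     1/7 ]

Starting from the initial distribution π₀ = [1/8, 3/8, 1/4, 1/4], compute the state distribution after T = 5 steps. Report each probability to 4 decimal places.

π = [0.2182, 0.1250, 0.3477, 0.3092]

t=0: π = [0.1250, 0.3750, 0.2500, 0.2500]
t=1: π = [0.1964, 0.0893, 0.3750, 0.3393]
t=2: π = [0.2194, 0.1301, 0.3469, 0.3036]
t=3: π = [0.2176, 0.1243, 0.3477, 0.3105]
t=4: π = [0.2183, 0.1251, 0.3478, 0.3088]
t=5: π = [0.2182, 0.1250, 0.3477, 0.3092]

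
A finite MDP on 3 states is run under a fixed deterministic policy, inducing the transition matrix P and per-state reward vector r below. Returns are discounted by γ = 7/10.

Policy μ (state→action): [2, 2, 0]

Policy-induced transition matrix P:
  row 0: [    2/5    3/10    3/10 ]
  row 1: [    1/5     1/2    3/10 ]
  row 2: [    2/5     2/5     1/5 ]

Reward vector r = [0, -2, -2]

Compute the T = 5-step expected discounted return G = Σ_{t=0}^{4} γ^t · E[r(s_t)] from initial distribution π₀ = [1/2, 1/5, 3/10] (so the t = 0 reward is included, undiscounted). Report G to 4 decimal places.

G = -3.3504

t=0: π = [0.5000, 0.2000, 0.3000], E[r] = -1.0000, γ^t·E[r] = -1.000000, running G = -1.000000
t=1: π = [0.3600, 0.3700, 0.2700], E[r] = -1.2800, γ^t·E[r] = -0.896000, running G = -1.896000
t=2: π = [0.3260, 0.4010, 0.2730], E[r] = -1.3480, γ^t·E[r] = -0.660520, running G = -2.556520
t=3: π = [0.3198, 0.4075, 0.2727], E[r] = -1.3604, γ^t·E[r] = -0.466617, running G = -3.023137
t=4: π = [0.3185, 0.4088, 0.2727], E[r] = -1.3630, γ^t·E[r] = -0.327256, running G = -3.350394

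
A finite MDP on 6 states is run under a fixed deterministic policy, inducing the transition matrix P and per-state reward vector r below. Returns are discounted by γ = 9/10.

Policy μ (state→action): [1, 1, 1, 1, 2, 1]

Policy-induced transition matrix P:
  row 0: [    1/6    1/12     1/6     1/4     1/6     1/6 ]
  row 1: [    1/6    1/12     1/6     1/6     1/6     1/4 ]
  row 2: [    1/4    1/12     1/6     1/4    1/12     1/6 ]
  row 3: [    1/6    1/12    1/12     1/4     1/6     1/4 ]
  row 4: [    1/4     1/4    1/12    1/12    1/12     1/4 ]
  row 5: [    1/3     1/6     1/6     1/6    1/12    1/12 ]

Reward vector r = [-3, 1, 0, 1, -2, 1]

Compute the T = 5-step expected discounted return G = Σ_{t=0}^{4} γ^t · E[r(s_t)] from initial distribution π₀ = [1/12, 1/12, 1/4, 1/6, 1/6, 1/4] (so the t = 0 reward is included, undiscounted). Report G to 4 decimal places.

t=0: π = [0.0833, 0.0833, 0.2500, 0.1667, 0.1667, 0.2500], E[r] = -0.0833, γ^t·E[r] = -0.083333, running G = -0.083333
t=1: π = [0.2431, 0.1319, 0.1389, 0.1944, 0.1111, 0.1806], E[r] = -0.4444, γ^t·E[r] = -0.400000, running G = -0.483333
t=2: π = [0.2176, 0.1169, 0.1412, 0.2054, 0.1308, 0.1881], E[r] = -0.4039, γ^t·E[r] = -0.327188, running G = -0.810521
t=3: π = [0.2207, 0.1208, 0.1386, 0.2028, 0.1283, 0.1888], E[r] = -0.4063, γ^t·E[r] = -0.296227, running G = -1.106747
t=4: π = [0.2204, 0.1205, 0.1391, 0.2028, 0.1287, 0.1886], E[r] = -0.4066, γ^t·E[r] = -0.266794, running G = -1.373541

G = -1.3735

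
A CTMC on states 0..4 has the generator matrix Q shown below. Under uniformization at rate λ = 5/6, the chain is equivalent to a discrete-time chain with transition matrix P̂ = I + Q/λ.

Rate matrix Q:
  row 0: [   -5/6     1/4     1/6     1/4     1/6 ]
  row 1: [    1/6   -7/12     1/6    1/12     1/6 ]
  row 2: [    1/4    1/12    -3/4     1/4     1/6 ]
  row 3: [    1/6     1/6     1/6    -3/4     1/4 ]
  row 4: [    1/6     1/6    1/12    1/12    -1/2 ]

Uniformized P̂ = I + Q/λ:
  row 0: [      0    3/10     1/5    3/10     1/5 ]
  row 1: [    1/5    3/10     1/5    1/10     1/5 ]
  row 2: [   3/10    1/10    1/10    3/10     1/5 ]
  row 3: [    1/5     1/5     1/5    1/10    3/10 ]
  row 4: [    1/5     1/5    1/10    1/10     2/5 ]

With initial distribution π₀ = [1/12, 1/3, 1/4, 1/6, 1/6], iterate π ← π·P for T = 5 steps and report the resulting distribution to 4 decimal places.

t=0: π = [0.0833, 0.3333, 0.2500, 0.1667, 0.1667]
t=1: π = [0.2083, 0.2167, 0.1583, 0.1667, 0.2500]
t=2: π = [0.1742, 0.2267, 0.1592, 0.1733, 0.2667]
t=3: π = [0.1811, 0.2242, 0.1574, 0.1667, 0.2707]
t=4: π = [0.1795, 0.2248, 0.1572, 0.1677, 0.2708]
t=5: π = [0.1798, 0.2247, 0.1572, 0.1673, 0.2709]

π = [0.1798, 0.2247, 0.1572, 0.1673, 0.2709]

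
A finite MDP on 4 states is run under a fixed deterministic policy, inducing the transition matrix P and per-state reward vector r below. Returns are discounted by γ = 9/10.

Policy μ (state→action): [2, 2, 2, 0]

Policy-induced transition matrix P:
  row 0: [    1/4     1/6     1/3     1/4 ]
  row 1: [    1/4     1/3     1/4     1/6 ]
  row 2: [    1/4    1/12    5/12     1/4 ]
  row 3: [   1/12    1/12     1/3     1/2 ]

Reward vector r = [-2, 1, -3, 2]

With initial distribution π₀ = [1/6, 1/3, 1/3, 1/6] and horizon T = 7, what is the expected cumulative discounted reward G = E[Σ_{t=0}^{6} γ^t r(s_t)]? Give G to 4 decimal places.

G = -3.6060

t=0: π = [0.1667, 0.3333, 0.3333, 0.1667], E[r] = -0.6667, γ^t·E[r] = -0.666667, running G = -0.666667
t=1: π = [0.2222, 0.1806, 0.3333, 0.2639], E[r] = -0.7361, γ^t·E[r] = -0.662500, running G = -1.329167
t=2: π = [0.2060, 0.1470, 0.3461, 0.3009], E[r] = -0.7014, γ^t·E[r] = -0.568125, running G = -1.897292
t=3: π = [0.1998, 0.1372, 0.3499, 0.3130], E[r] = -0.6862, γ^t·E[r] = -0.500273, running G = -2.397565
t=4: π = [0.1978, 0.1343, 0.3511, 0.3168], E[r] = -0.6809, γ^t·E[r] = -0.446755, running G = -2.844320
t=5: π = [0.1972, 0.1334, 0.3514, 0.3180], E[r] = -0.6792, γ^t·E[r] = -0.401044, running G = -3.245364
t=6: π = [0.1970, 0.1331, 0.3515, 0.3184], E[r] = -0.6786, γ^t·E[r] = -0.360641, running G = -3.606005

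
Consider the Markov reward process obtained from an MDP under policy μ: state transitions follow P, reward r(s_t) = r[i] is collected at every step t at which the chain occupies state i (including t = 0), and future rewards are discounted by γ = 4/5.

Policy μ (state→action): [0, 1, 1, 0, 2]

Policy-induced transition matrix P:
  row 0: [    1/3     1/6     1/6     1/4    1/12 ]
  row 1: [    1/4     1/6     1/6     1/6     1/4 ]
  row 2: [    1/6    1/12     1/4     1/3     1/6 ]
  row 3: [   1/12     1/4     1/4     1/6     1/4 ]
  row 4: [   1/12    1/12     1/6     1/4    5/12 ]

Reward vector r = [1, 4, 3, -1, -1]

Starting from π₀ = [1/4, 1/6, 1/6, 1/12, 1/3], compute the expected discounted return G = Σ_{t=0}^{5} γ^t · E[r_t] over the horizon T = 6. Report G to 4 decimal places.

t=0: π = [0.2500, 0.1667, 0.1667, 0.0833, 0.3333], E[r] = 1.0000, γ^t·E[r] = 1.000000, running G = 1.000000
t=1: π = [0.1875, 0.1319, 0.1875, 0.2431, 0.2500], E[r] = 0.7847, γ^t·E[r] = 0.627778, running G = 1.627778
t=2: π = [0.1678, 0.1505, 0.2025, 0.2344, 0.2448], E[r] = 0.8981, γ^t·E[r] = 0.574815, running G = 2.202593
t=3: π = [0.1672, 0.1489, 0.2031, 0.2348, 0.2459], E[r] = 0.8914, γ^t·E[r] = 0.456395, running G = 2.658988
t=4: π = [0.1669, 0.1488, 0.2032, 0.2349, 0.2462], E[r] = 0.8905, γ^t·E[r] = 0.364741, running G = 3.023728
t=5: π = [0.1668, 0.1488, 0.2032, 0.2349, 0.2463], E[r] = 0.8903, γ^t·E[r] = 0.291725, running G = 3.315453

G = 3.3155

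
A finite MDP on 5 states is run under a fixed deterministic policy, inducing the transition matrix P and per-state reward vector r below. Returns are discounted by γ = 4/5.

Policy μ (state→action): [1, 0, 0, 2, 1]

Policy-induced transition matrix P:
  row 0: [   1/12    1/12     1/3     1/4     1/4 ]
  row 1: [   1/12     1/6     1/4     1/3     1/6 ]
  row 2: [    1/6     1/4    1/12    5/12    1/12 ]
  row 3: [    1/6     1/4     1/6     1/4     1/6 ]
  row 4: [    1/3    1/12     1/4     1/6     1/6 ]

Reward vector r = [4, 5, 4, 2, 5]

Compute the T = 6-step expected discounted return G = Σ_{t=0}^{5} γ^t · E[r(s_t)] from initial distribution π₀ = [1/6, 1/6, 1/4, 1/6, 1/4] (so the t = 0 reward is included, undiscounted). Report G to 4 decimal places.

G = 14.2161

t=0: π = [0.1667, 0.1667, 0.2500, 0.1667, 0.2500], E[r] = 4.0833, γ^t·E[r] = 4.083333, running G = 4.083333
t=1: π = [0.1806, 0.1667, 0.2083, 0.2847, 0.1597], E[r] = 3.7569, γ^t·E[r] = 3.005556, running G = 7.088889
t=2: π = [0.1644, 0.1794, 0.2066, 0.2853, 0.1644], E[r] = 3.7731, γ^t·E[r] = 2.414815, running G = 9.503704
t=3: π = [0.1654, 0.1803, 0.2055, 0.2857, 0.1631], E[r] = 3.7720, γ^t·E[r] = 1.931284, running G = 11.434988
t=4: π = [0.1651, 0.1802, 0.2057, 0.2857, 0.1633], E[r] = 3.7722, γ^t·E[r] = 1.545091, running G = 12.980079
t=5: π = [0.1651, 0.1803, 0.2057, 0.2857, 0.1633], E[r] = 3.7721, γ^t·E[r] = 1.236054, running G = 14.216133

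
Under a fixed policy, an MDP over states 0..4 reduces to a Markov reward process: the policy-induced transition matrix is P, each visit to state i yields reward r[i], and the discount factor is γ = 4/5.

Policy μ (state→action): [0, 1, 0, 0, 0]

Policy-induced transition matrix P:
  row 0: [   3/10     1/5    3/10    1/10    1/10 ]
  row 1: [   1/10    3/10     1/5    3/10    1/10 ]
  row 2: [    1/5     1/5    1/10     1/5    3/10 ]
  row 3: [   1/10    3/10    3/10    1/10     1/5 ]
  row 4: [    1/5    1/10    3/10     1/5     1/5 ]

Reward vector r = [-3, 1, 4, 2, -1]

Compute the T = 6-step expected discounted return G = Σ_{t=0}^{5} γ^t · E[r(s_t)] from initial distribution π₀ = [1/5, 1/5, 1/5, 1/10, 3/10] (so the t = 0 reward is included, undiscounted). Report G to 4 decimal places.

t=0: π = [0.2000, 0.2000, 0.2000, 0.1000, 0.3000], E[r] = 0.3000, γ^t·E[r] = 0.300000, running G = 0.300000
t=1: π = [0.1900, 0.2000, 0.2400, 0.1900, 0.1800], E[r] = 0.7900, γ^t·E[r] = 0.632000, running G = 0.932000
t=2: π = [0.1800, 0.2210, 0.2320, 0.1820, 0.1850], E[r] = 0.7880, γ^t·E[r] = 0.504320, running G = 1.436320
t=3: π = [0.1777, 0.2218, 0.2315, 0.1859, 0.1831], E[r] = 0.8034, γ^t·E[r] = 0.411341, running G = 1.847661
t=4: π = [0.1770, 0.2225, 0.2315, 0.1858, 0.1832], E[r] = 0.8060, γ^t·E[r] = 0.330129, running G = 2.177790
t=5: π = [0.1769, 0.2225, 0.2315, 0.1860, 0.1832], E[r] = 0.8064, γ^t·E[r] = 0.264246, running G = 2.442036

G = 2.4420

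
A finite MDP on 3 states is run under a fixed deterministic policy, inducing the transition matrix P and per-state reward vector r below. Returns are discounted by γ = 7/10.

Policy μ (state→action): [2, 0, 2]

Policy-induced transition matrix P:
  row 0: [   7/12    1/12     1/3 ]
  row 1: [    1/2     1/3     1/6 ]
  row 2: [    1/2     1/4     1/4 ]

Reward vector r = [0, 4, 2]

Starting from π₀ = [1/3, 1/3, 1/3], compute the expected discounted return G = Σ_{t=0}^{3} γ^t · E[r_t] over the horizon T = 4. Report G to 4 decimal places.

t=0: π = [0.3333, 0.3333, 0.3333], E[r] = 2.0000, γ^t·E[r] = 2.000000, running G = 2.000000
t=1: π = [0.5278, 0.2222, 0.2500], E[r] = 1.3889, γ^t·E[r] = 0.972222, running G = 2.972222
t=2: π = [0.5440, 0.1806, 0.2755], E[r] = 1.2731, γ^t·E[r] = 0.623843, running G = 3.596065
t=3: π = [0.5453, 0.1744, 0.2803], E[r] = 1.2581, γ^t·E[r] = 0.431529, running G = 4.027594

G = 4.0276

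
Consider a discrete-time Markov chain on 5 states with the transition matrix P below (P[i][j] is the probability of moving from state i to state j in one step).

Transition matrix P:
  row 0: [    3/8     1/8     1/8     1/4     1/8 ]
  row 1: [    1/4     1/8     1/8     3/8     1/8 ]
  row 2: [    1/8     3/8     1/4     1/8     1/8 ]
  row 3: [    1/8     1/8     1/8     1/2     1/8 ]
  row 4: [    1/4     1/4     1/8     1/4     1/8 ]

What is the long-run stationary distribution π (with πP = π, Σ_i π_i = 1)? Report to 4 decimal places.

Balance equations π_j = Σ_i π_i·P[i][j]:
  π_0 = 3/8·π_0 + 1/4·π_1 + 1/8·π_2 + 1/8·π_3 + 1/4·π_4
  π_1 = 1/8·π_0 + 1/8·π_1 + 3/8·π_2 + 1/8·π_3 + 1/4·π_4
  π_2 = 1/8·π_0 + 1/8·π_1 + 1/4·π_2 + 1/8·π_3 + 1/8·π_4
  π_3 = 1/4·π_0 + 3/8·π_1 + 1/8·π_2 + 1/2·π_3 + 1/4·π_4
  normalize: π_0 + π_1 + π_2 + π_3 + π_4 = 1
Solving the linear system gives exactly π = [583/2688, 79/448, 1/7, 911/2688, 1/8].

π = [0.2169, 0.1763, 0.1429, 0.3389, 0.1250]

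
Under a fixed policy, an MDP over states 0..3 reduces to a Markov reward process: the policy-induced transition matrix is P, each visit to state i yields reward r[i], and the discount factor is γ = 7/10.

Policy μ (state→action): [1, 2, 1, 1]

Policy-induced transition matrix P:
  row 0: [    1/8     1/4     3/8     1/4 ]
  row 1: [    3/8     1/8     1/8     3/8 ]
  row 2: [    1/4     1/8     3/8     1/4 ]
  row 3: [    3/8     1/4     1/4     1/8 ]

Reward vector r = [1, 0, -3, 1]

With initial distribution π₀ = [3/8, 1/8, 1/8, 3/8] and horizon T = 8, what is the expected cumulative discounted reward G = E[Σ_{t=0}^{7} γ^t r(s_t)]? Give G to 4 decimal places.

G = -0.4447

t=0: π = [0.3750, 0.1250, 0.1250, 0.3750], E[r] = 0.3750, γ^t·E[r] = 0.375000, running G = 0.375000
t=1: π = [0.2656, 0.2188, 0.2969, 0.2188], E[r] = -0.4063, γ^t·E[r] = -0.284375, running G = 0.090625
t=2: π = [0.2715, 0.1855, 0.2930, 0.2500], E[r] = -0.3574, γ^t·E[r] = -0.175137, running G = -0.084512
t=3: π = [0.2705, 0.1902, 0.2974, 0.2419], E[r] = -0.3796, γ^t·E[r] = -0.130216, running G = -0.214728
t=4: π = [0.2702, 0.1891, 0.2972, 0.2435], E[r] = -0.3779, γ^t·E[r] = -0.090734, running G = -0.305461
t=5: π = [0.2703, 0.1892, 0.2973, 0.2432], E[r] = -0.3784, γ^t·E[r] = -0.063597, running G = -0.369058
t=6: π = [0.2703, 0.1892, 0.2973, 0.2433], E[r] = -0.3784, γ^t·E[r] = -0.044515, running G = -0.413574
t=7: π = [0.2703, 0.1892, 0.2973, 0.2432], E[r] = -0.3784, γ^t·E[r] = -0.031161, running G = -0.444735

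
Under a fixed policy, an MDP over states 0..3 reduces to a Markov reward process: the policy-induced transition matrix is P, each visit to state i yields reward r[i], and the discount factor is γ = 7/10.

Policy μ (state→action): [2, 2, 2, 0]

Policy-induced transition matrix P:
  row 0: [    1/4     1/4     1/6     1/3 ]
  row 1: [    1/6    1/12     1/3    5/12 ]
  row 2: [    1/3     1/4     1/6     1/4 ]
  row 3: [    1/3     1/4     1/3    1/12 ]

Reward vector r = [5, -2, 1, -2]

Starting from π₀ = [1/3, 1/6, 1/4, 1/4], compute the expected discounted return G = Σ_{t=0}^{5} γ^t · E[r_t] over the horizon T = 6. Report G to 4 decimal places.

G = 2.3597

t=0: π = [0.3333, 0.1667, 0.2500, 0.2500], E[r] = 1.0833, γ^t·E[r] = 1.083333, running G = 1.083333
t=1: π = [0.2778, 0.2222, 0.2361, 0.2639], E[r] = 0.6528, γ^t·E[r] = 0.456944, running G = 1.540278
t=2: π = [0.2731, 0.2130, 0.2477, 0.2662], E[r] = 0.6551, γ^t·E[r] = 0.320995, running G = 1.861273
t=3: π = [0.2751, 0.2145, 0.2465, 0.2639], E[r] = 0.6651, γ^t·E[r] = 0.228137, running G = 2.089410
t=4: π = [0.2747, 0.2142, 0.2464, 0.2647], E[r] = 0.6618, γ^t·E[r] = 0.158901, running G = 2.248312
t=5: π = [0.2747, 0.2143, 0.2465, 0.2645], E[r] = 0.6626, γ^t·E[r] = 0.111368, running G = 2.359680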